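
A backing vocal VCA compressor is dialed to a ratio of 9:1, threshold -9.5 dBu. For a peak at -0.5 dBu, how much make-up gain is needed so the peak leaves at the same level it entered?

8 dB

The peak compresses to -9.5 + 9/9 = -8.5 dBu.
To reach -0.5 dBu requires -0.5 − (-8.5) = 8 dB of make-up.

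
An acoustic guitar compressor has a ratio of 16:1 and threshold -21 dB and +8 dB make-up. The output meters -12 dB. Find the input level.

-5 dB

Remove make-up: -12 − 8 = -20 dB.
Post-compression overshoot = -20 − (-21) = 1 dB.
Undo the ratio: input overshoot = 1 × 16 = 16 dB, giving input = -5 dB.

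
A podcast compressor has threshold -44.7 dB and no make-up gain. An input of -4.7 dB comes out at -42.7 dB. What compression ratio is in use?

Input overshoot = -4.7 − (-44.7) = 40 dB; output overshoot = -42.7 − (-44.7) = 2 dB.
Ratio = 40 / 2 = 20.

20:1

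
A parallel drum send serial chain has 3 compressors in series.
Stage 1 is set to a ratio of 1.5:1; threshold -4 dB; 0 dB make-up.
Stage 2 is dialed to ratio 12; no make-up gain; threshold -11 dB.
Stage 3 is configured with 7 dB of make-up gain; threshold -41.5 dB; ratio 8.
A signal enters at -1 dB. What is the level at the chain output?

Stage 1: 3 dB above -4 dB, reduced 1.5:1 to 2 dB above → -2 dB.
Stage 2: -2 dB is 9 dB over -11 dB; at 12:1 that becomes 0.75 dB over, giving -10.25 dB.
Stage 3: 31.25 dB above -41.5 dB, reduced 8:1 to 3.90625 dB above → -37.59375 dB; +7 dB make-up → -30.59375 dB.

-30.59375 dB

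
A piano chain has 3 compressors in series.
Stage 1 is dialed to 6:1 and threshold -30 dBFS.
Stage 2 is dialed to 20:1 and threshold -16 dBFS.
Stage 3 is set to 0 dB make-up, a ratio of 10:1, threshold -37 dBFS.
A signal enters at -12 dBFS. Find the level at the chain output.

-36 dBFS

Stage 1: overshoot 18 dB → 18/6 = 3 dB → -27 dBFS.
Stage 2: -27 dBFS is at or below the -16 dBFS threshold — no compression; output -27 dBFS.
Stage 3: 10 dB above -37 dBFS, reduced 10:1 to 1 dB above → -36 dBFS.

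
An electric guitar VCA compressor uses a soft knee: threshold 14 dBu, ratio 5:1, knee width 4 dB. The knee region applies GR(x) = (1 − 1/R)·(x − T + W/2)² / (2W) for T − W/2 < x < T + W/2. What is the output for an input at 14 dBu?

13.6 dBu

x − T + W/2 = 14 − 14 + 2 = 2.
GR = (1 − 1/5) × 2² / 8 = 0.8 × 4 / 8 = 0.4 dB.
Output = 14 − 0.4 = 13.6 dBu.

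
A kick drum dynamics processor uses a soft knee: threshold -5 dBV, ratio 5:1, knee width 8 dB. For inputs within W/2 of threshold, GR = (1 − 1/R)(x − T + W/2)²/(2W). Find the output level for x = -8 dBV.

x − T + W/2 = -8 − (-5) + 4 = 1.
GR = (1 − 1/5) × 1² / 16 = 0.8 × 1 / 16 = 0.05 dB.
Output = -8 − 0.05 = -8.05 dBV.

-8.05 dBV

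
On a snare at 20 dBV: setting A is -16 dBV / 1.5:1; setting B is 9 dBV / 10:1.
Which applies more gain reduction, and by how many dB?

A, by 2.1 dB

A: overshoot 36 dB → output overshoot 24 dB → GR 12 dB.
B: overshoot 11 dB → output overshoot 1.1 dB → GR 9.9 dB.
A reduces 2.1 dB more.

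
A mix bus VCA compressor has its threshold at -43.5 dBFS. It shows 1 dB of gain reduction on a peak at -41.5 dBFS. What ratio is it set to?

2:1

Input overshoot = -41.5 − (-43.5) = 2 dB.
Output overshoot = 2 − 1 = 1 dB.
Ratio = input overshoot / output overshoot = 2 / 1 = 2.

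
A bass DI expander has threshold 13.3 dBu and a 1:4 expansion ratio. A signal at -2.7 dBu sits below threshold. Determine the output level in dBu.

Below threshold, a 1:4 expander applies gain = (4−1)×(T − x) of attenuation.
(4−1) × 16 = 48 dB, so output = -2.7 − 48 = -50.7 dBu.

-50.7 dBu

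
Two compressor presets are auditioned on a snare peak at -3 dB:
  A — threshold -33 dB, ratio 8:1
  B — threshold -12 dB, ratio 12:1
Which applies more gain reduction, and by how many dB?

A: overshoot 30 dB → output overshoot 3.75 dB → GR 26.25 dB.
B: overshoot 9 dB → output overshoot 0.75 dB → GR 8.25 dB.
A applies 18 dB more gain reduction.

A, by 18 dB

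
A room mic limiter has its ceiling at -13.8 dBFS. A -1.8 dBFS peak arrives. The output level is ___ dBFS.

-13.8 dBFS

A brickwall limiter is an ∞:1 compressor: any input above the ceiling is clamped to -13.8 dBFS.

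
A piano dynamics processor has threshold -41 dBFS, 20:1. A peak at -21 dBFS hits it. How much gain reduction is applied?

The signal is 20 dB above threshold.
After 20:1 compression the overshoot becomes 20/20 = 1 dB.
So the signal is attenuated by 20 − 1 = 19 dB.

19 dB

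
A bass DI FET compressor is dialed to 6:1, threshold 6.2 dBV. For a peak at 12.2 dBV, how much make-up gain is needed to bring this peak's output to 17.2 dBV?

Overshoot 6 dB → 6/6 = 1 dB after compression, so the compressed level is 6.2 + 1 = 7.2 dBV.
Make-up = target − compressed = 17.2 − 7.2 = 10 dB.

10 dB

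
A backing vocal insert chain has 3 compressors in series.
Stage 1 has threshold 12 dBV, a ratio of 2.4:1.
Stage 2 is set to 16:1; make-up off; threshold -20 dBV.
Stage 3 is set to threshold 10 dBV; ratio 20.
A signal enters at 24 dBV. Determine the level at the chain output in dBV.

Stage 1: 24 dBV is 12 dB over 12 dBV; at 2.4:1 that becomes 5 dB over, giving 17 dBV.
Stage 2: 17 dBV is 37 dB over -20 dBV; at 16:1 that becomes 2.3125 dB over, giving -17.6875 dBV.
Stage 3: -17.6875 dBV ≤ 10 dBV, so stage 3 doesn't engage; output -17.6875 dBV.

-17.6875 dBV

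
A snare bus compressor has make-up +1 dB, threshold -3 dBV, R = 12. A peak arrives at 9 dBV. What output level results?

Overshoot: 9 − (-3) = 12 dB.
12:1 compression reduces that to 12/12 = 1 dB over.
Output = -3 + 1 = -2 dBV; make-up adds 1 dB, giving -1 dBV.

-1 dBV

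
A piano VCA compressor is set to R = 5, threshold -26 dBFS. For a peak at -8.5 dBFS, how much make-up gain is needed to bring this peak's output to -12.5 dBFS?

Without make-up, output = threshold + overshoot/5 = -26 + 3.5 = -22.5 dBFS.
Gap to target: 10 dB.

10 dB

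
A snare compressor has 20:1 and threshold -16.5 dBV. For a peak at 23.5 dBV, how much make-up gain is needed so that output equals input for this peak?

Without make-up, output = threshold + overshoot/20 = -16.5 + 2 = -14.5 dBV.
Gap to target: 38 dB.

38 dB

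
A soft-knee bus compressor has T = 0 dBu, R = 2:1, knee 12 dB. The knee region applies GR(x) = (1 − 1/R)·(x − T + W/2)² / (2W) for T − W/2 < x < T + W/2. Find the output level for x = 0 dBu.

-0.75 dBu

x − T + W/2 = 0 − 0 + 6 = 6.
GR = (1 − 1/2) × 6² / 24 = 0.5 × 36 / 24 = 0.75 dB.
Output = 0 − 0.75 = -0.75 dBu.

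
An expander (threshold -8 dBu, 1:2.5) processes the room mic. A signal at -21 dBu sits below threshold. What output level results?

The input is 13 dB below the -8 dBu threshold.
A 1:2.5 expander multiplies undershoot by 2.5: 13 × 2.5 = 32.5 dB below threshold.
Output = -8 − 32.5 = -40.5 dBu.

-40.5 dBu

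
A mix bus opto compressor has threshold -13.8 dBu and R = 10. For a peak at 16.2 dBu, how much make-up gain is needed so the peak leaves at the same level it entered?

27 dB

Without make-up, output = threshold + overshoot/10 = -13.8 + 3 = -10.8 dBu.
Gap to target: 27 dB.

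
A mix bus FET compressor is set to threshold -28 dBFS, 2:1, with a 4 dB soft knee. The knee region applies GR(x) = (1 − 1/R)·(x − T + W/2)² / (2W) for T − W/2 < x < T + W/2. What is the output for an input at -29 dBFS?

x − T + W/2 = -29 − (-28) + 2 = 1.
GR = (1 − 1/2) × 1² / 8 = 0.5 × 1 / 8 = 0.0625 dB.
Output = -29 − 0.0625 = -29.0625 dBFS.

-29.0625 dBFS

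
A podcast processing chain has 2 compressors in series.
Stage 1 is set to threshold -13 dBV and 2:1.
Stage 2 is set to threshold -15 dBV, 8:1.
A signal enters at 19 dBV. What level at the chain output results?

Stage 1: 32 dB above -13 dBV, reduced 2:1 to 16 dB above → 3 dBV.
Stage 2: overshoot 18 dB → 18/8 = 2.25 dB → -12.75 dBV.

-12.75 dBV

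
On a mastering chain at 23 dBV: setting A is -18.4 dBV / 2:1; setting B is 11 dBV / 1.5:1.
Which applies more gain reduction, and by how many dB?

A, by 16.7 dB

A: overshoot 41.4 dB → output overshoot 20.7 dB → GR 20.7 dB.
B: overshoot 12 dB → output overshoot 8 dB → GR 4 dB.
A applies 16.7 dB more gain reduction.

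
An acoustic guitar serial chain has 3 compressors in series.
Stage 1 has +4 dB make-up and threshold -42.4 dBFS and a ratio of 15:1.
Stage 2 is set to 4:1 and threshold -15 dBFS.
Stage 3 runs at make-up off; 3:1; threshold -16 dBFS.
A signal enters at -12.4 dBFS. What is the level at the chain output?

-36.4 dBFS

Stage 1: -12.4 dBFS is 30 dB over -42.4 dBFS; at 15:1 that becomes 2 dB over, giving -40.4 dBFS; +4 dB make-up → -36.4 dBFS.
Stage 2: -36.4 dBFS ≤ -15 dBFS, so stage 2 doesn't engage; output -36.4 dBFS.
Stage 3: -36.4 dBFS is at or below the -16 dBFS threshold — no compression; output -36.4 dBFS.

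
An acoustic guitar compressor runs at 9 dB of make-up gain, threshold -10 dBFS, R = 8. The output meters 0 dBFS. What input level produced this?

-2 dBFS

Stripping the +9 dB make-up gives -9 dBFS at the gain stage.
The compressed level sits -9 − (-10) = 1 dB over threshold.
Undo the ratio: input overshoot = 1 × 8 = 8 dB, giving input = -2 dBFS.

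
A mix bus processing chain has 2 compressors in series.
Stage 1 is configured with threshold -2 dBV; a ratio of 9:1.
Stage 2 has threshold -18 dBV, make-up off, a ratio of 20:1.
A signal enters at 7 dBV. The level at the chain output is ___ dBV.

Stage 1: 7 dBV is 9 dB over -2 dBV; at 9:1 that becomes 1 dB over, giving -1 dBV.
Stage 2: 17 dB above -18 dBV, reduced 20:1 to 0.85 dB above → -17.15 dBV.

-17.15 dBV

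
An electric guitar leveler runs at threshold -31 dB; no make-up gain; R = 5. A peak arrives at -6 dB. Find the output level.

-26 dB

The input is 25 dB above the -31 dB threshold.
5:1 compression reduces that to 25/5 = 5 dB over.
Output = -31 + 5 = -26 dB.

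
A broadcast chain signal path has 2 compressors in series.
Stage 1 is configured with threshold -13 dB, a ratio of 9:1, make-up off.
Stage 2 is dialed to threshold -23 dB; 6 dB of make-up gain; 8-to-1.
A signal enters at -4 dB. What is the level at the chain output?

-15.625 dB

Stage 1: 9 dB above -13 dB, reduced 9:1 to 1 dB above → -12 dB.
Stage 2: overshoot 11 dB → 11/8 = 1.375 dB → -21.625 dB; +6 dB make-up → -15.625 dB.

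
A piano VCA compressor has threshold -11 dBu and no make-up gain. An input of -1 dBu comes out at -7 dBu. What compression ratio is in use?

Input overshoot = -1 − (-11) = 10 dB; output overshoot = -7 − (-11) = 4 dB.
Ratio = 10 / 4 = 2.5.

2.5:1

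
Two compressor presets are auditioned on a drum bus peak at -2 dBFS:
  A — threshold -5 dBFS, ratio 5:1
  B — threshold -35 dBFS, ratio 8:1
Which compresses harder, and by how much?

B, by 26.475 dB

A: overshoot 3 dB → output overshoot 0.6 dB → GR 2.4 dB.
B: overshoot 33 dB → output overshoot 4.125 dB → GR 28.875 dB.
B reduces 26.475 dB more.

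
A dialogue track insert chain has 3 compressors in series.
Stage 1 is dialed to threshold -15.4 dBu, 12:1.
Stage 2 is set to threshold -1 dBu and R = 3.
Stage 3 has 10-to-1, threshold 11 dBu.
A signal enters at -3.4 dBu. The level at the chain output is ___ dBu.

-14.4 dBu

Stage 1: -3.4 dBu is 12 dB over -15.4 dBu; at 12:1 that becomes 1 dB over, giving -14.4 dBu.
Stage 2: -14.4 dBu is at or below the -1 dBu threshold — no compression; output -14.4 dBu.
Stage 3: -14.4 dBu ≤ 11 dBu, so stage 3 doesn't engage; output -14.4 dBu.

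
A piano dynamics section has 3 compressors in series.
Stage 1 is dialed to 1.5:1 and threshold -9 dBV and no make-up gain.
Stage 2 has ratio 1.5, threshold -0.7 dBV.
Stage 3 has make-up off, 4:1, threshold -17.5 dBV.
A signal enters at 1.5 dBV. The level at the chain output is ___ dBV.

Stage 1: 10.5 dB above -9 dBV, reduced 1.5:1 to 7 dB above → -2 dBV.
Stage 2: below threshold (-2 ≤ -0.7); passes unchanged; output -2 dBV.
Stage 3: -2 dBV is 15.5 dB over -17.5 dBV; at 4:1 that becomes 3.875 dB over, giving -13.625 dBV.

-13.625 dBV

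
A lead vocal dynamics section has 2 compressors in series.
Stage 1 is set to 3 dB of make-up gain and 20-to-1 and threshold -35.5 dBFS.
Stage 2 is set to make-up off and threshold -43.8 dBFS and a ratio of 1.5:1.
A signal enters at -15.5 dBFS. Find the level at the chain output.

-35.6 dBFS

Stage 1: -15.5 dBFS is 20 dB over -35.5 dBFS; at 20:1 that becomes 1 dB over, giving -34.5 dBFS; +3 dB make-up → -31.5 dBFS.
Stage 2: -31.5 dBFS is 12.3 dB over -43.8 dBFS; at 1.5:1 that becomes 8.2 dB over, giving -35.6 dBFS.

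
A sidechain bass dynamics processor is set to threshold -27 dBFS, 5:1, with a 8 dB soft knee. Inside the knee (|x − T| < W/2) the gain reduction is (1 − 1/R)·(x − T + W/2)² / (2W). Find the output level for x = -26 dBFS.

x − T + W/2 = -26 − (-27) + 4 = 5.
GR = (1 − 1/5) × 5² / 16 = 0.8 × 25 / 16 = 1.25 dB.
Output = -26 − 1.25 = -27.25 dBFS.

-27.25 dBFS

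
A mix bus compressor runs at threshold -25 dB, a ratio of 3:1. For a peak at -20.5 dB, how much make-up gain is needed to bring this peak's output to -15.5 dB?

The peak compresses to -25 + 4.5/3 = -23.5 dB.
To reach -15.5 dB requires -15.5 − (-23.5) = 8 dB of make-up.

8 dB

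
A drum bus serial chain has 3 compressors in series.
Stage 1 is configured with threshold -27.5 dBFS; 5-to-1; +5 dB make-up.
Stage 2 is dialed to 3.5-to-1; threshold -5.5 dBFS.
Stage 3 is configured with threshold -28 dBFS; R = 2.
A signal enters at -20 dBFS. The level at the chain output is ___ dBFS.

-24.5 dBFS

Stage 1: 7.5 dB above -27.5 dBFS, reduced 5:1 to 1.5 dB above → -26 dBFS; +5 dB make-up → -21 dBFS.
Stage 2: below threshold (-21 ≤ -5.5); passes unchanged; output -21 dBFS.
Stage 3: 7 dB above -28 dBFS, reduced 2:1 to 3.5 dB above → -24.5 dBFS.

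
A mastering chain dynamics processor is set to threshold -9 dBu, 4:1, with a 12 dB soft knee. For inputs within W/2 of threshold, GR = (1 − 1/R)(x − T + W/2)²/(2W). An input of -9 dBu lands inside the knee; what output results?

-10.125 dBu

x − T + W/2 = -9 − (-9) + 6 = 6.
GR = (1 − 1/4) × 6² / 24 = 0.75 × 36 / 24 = 1.125 dB.
Output = -9 − 1.125 = -10.125 dBu.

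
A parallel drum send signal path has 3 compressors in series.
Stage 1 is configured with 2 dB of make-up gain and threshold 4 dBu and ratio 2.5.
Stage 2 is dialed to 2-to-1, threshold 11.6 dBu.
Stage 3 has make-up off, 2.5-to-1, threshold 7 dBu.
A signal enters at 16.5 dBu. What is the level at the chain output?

8.6 dBu

Stage 1: 12.5 dB above 4 dBu, reduced 2.5:1 to 5 dB above → 9 dBu; +2 dB make-up → 11 dBu.
Stage 2: 11 dBu is at or below the 11.6 dBu threshold — no compression; output 11 dBu.
Stage 3: 4 dB above 7 dBu, reduced 2.5:1 to 1.6 dB above → 8.6 dBu.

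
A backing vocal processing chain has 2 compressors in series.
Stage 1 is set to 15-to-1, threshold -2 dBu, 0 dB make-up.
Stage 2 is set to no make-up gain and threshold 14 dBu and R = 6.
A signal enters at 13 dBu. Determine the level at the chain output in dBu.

-1 dBu

Stage 1: 13 dBu is 15 dB over -2 dBu; at 15:1 that becomes 1 dB over, giving -1 dBu.
Stage 2: -1 dBu is at or below the 14 dBu threshold — no compression; output -1 dBu.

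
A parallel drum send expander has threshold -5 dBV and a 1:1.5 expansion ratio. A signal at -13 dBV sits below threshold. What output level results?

Undershoot = (-5) − (-13) = 8 dB.
At 1:1.5, that expands to 12 dB under threshold.
Output = -5 − 12 = -17 dBV.

-17 dBV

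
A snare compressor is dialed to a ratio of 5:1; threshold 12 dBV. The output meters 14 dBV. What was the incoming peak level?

22 dBV

Post-compression overshoot = 14 − 12 = 2 dB.
Undo the ratio: input overshoot = 2 × 5 = 10 dB, giving input = 22 dBV.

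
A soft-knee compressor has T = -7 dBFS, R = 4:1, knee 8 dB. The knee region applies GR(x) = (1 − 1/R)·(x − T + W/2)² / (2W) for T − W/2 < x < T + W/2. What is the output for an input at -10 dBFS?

-10.046875 dBFS

x − T + W/2 = -10 − (-7) + 4 = 1.
GR = (1 − 1/4) × 1² / 16 = 0.75 × 1 / 16 = 0.046875 dB.
Output = -10 − 0.046875 = -10.046875 dBFS.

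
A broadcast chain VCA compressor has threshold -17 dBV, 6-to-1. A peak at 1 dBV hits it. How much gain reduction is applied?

15 dB

1 dBV exceeds the threshold by 18 dB.
At 6:1, output sits 18/6 = 3 dB above threshold.
So the signal is attenuated by 18 − 3 = 15 dB.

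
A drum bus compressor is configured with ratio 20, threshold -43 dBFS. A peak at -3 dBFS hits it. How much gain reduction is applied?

-3 dBFS exceeds the threshold by 40 dB.
After 20:1 compression the overshoot becomes 40/20 = 2 dB.
So the signal is attenuated by 40 − 2 = 38 dB.

38 dB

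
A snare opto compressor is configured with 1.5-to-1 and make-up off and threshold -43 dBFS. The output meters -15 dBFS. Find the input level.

-1 dBFS

The compressed level sits -15 − (-43) = 28 dB over threshold.
Undo the ratio: input overshoot = 28 × 1.5 = 42 dB, giving input = -1 dBFS.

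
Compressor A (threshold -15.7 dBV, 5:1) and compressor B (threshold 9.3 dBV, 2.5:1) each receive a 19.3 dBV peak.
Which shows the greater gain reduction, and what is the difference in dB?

A, by 22 dB

A: GR = 35 − 35/5 = 28 dB.
B: GR = 10 − 10/2.5 = 6 dB.
A applies 22 dB more gain reduction.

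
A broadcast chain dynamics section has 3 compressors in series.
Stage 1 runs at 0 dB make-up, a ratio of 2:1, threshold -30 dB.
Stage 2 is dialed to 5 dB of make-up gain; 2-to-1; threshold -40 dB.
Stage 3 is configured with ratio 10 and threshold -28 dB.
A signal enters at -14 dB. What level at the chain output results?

Stage 1: overshoot 16 dB → 16/2 = 8 dB → -22 dB.
Stage 2: -22 dB is 18 dB over -40 dB; at 2:1 that becomes 9 dB over, giving -31 dB; +5 dB make-up → -26 dB.
Stage 3: -26 dB is 2 dB over -28 dB; at 10:1 that becomes 0.2 dB over, giving -27.8 dB.

-27.8 dB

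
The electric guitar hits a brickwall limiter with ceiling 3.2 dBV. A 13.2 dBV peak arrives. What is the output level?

3.2 dBV

At ∞:1, everything above 3.2 dBV is held at the ceiling.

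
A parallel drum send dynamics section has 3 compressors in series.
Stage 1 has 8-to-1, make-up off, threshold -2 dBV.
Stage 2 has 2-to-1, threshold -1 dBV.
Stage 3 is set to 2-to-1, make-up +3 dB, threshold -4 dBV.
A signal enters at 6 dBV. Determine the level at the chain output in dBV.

0.5 dBV

Stage 1: 6 dBV is 8 dB over -2 dBV; at 8:1 that becomes 1 dB over, giving -1 dBV.
Stage 2: -1 dBV is at or below the -1 dBV threshold — no compression; output -1 dBV.
Stage 3: overshoot 3 dB → 3/2 = 1.5 dB → -2.5 dBV; +3 dB make-up → 0.5 dBV.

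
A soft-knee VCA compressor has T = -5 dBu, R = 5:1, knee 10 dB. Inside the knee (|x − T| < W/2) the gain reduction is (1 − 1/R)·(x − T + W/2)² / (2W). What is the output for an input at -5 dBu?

-6 dBu

x − T + W/2 = -5 − (-5) + 5 = 5.
GR = (1 − 1/5) × 5² / 20 = 0.8 × 25 / 20 = 1 dB.
Output = -5 − 1 = -6 dBu.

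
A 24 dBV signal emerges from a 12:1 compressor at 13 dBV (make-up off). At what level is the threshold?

Let T be the threshold. Output overshoot = (input overshoot)/R, so 13 − T = (24 − T)/12.
12·(13 − T) = 24 − T → 11·T = 156 − 24 = 132.
T = 132/11 = 12 dBV.

12 dBV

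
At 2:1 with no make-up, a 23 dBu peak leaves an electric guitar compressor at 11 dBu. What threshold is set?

Let T be the threshold. Output overshoot = (input overshoot)/R, so 11 − T = (23 − T)/2.
2·(11 − T) = 23 − T → 1·T = 22 − 23 = -1.
T = -1/1 = -1 dBu.

-1 dBu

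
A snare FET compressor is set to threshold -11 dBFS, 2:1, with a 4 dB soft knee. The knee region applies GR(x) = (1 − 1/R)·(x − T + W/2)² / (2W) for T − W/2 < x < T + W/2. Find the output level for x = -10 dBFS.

-10.5625 dBFS

x − T + W/2 = -10 − (-11) + 2 = 3.
GR = (1 − 1/2) × 3² / 8 = 0.5 × 9 / 8 = 0.5625 dB.
Output = -10 − 0.5625 = -10.5625 dBFS.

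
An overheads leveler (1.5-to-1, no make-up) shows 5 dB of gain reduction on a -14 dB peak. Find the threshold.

Input is 15 dB above T (since output overshoot × R = input overshoot: (-19 − T)·1.5 = -14 − T gives T = -29 dB).
Check: -29 + (-14 − (-29))/1.5 = -29 + 10 = -19 dB. ✓

-29 dB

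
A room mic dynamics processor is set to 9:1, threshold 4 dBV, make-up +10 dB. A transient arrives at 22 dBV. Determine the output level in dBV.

16 dBV

22 dBV sits 18 dB over threshold.
The 18 dB excess becomes 2 dB after 9:1 reduction.
So the level is 4 + 2 = 6 dBV; make-up adds 10 dB, giving 16 dBV.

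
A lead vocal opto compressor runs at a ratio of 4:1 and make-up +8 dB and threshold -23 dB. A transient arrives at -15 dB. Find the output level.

-15 dB sits 8 dB over threshold.
4:1 compression reduces that to 8/4 = 2 dB over.
So the level is -23 + 2 = -21 dB; make-up adds 8 dB, giving -13 dB.

-13 dB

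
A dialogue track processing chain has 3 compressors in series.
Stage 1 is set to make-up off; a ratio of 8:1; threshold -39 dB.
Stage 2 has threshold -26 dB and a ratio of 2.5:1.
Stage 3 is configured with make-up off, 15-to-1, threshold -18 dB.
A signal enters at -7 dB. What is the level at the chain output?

Stage 1: overshoot 32 dB → 32/8 = 4 dB → -35 dB.
Stage 2: -35 dB is at or below the -26 dB threshold — no compression; output -35 dB.
Stage 3: -35 dB is at or below the -18 dB threshold — no compression; output -35 dB.

-35 dB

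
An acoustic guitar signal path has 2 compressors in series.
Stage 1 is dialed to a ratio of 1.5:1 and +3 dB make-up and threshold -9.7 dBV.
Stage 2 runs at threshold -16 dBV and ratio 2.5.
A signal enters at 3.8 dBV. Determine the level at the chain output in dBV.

Stage 1: overshoot 13.5 dB → 13.5/1.5 = 9 dB → -0.7 dBV; +3 dB make-up → 2.3 dBV.
Stage 2: 2.3 dBV is 18.3 dB over -16 dBV; at 2.5:1 that becomes 7.32 dB over, giving -8.68 dBV.

-8.68 dBV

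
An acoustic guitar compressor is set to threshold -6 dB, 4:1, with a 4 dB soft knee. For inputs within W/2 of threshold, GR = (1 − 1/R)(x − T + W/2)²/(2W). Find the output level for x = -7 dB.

-7.09375 dB

x − T + W/2 = -7 − (-6) + 2 = 1.
GR = (1 − 1/4) × 1² / 8 = 0.75 × 1 / 8 = 0.09375 dB.
Output = -7 − 0.09375 = -7.09375 dB.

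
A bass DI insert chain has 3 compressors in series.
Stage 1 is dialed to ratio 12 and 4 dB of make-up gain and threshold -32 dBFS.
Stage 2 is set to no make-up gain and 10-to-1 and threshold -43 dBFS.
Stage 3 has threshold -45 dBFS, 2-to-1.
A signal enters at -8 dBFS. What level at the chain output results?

-43.15 dBFS

Stage 1: -8 dBFS is 24 dB over -32 dBFS; at 12:1 that becomes 2 dB over, giving -30 dBFS; +4 dB make-up → -26 dBFS.
Stage 2: 17 dB above -43 dBFS, reduced 10:1 to 1.7 dB above → -41.3 dBFS.
Stage 3: -41.3 dBFS is 3.7 dB over -45 dBFS; at 2:1 that becomes 1.85 dB over, giving -43.15 dBFS.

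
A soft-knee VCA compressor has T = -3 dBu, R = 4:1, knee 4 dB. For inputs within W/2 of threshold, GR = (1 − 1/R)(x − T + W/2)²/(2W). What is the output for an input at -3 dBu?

x − T + W/2 = -3 − (-3) + 2 = 2.
GR = (1 − 1/4) × 2² / 8 = 0.75 × 4 / 8 = 0.375 dB.
Output = -3 − 0.375 = -3.375 dBu.

-3.375 dBu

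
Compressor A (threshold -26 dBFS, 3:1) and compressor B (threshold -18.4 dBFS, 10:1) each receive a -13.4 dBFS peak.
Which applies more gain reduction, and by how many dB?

A: GR = 12.6 − 12.6/3 = 8.4 dB.
B: GR = 5 − 5/10 = 4.5 dB.
Difference: 3.9 dB in favour of A.

A, by 3.9 dB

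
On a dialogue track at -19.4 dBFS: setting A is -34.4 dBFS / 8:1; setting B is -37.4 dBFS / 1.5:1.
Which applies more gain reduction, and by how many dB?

A, by 7.125 dB

A: 15 dB over, compressed to 1.875 dB over, so 13.125 dB of GR.
B: 18 dB over, compressed to 12 dB over, so 6 dB of GR.
A applies 7.125 dB more gain reduction.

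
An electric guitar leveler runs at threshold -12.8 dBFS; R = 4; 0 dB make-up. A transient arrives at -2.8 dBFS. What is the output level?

-10.3 dBFS

The input is 10 dB above the -12.8 dBFS threshold.
The 10 dB excess becomes 2.5 dB after 4:1 reduction.
Output = -12.8 + 2.5 = -10.3 dBFS.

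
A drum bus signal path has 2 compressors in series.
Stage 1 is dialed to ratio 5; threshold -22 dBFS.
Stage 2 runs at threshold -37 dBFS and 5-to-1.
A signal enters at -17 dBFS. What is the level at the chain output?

Stage 1: 5 dB above -22 dBFS, reduced 5:1 to 1 dB above → -21 dBFS.
Stage 2: overshoot 16 dB → 16/5 = 3.2 dB → -33.8 dBFS.

-33.8 dBFS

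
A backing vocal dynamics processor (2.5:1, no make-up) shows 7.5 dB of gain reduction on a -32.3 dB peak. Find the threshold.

Let T be the threshold. Output overshoot = (input overshoot)/R, so -39.8 − T = (-32.3 − T)/2.5.
2.5·(-39.8 − T) = -32.3 − T → 1.5·T = -99.5 − (-32.3) = -67.2.
T = -67.2/1.5 = -44.8 dB.

-44.8 dB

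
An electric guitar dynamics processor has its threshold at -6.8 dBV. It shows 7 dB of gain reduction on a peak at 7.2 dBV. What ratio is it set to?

2:1

Input overshoot = 7.2 − (-6.8) = 14 dB.
Output overshoot = 14 − 7 = 7 dB.
Ratio = input overshoot / output overshoot = 14 / 7 = 2.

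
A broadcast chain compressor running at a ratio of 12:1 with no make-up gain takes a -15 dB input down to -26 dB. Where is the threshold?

-27 dB

Gain reduction = -15 − (-26) = 11 dB; output overshoot = GR / (R − 1) = 11 / 11 = 1 dB.
Threshold = output − output overshoot = -26 − 1 = -27 dB.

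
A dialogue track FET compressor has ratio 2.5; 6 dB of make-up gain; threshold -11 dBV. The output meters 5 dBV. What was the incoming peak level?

Stripping the +6 dB make-up gives -1 dBV at the gain stage.
The compressed level sits -1 − (-11) = 10 dB over threshold.
Input overshoot = R × output overshoot = 25 dB → input = -11 + 25 = 14 dBV.

14 dBV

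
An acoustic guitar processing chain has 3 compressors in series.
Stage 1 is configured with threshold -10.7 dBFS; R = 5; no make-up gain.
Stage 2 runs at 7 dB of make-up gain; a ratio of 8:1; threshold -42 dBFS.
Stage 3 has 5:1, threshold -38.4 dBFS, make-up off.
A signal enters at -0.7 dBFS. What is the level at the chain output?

Stage 1: 10 dB above -10.7 dBFS, reduced 5:1 to 2 dB above → -8.7 dBFS.
Stage 2: overshoot 33.3 dB → 33.3/8 = 4.1625 dB → -37.8375 dBFS; +7 dB make-up → -30.8375 dBFS.
Stage 3: overshoot 7.5625 dB → 7.5625/5 = 1.5125 dB → -36.8875 dBFS.

-36.8875 dBFS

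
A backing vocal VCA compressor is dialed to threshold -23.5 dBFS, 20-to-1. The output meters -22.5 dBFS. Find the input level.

-3.5 dBFS

Post-compression overshoot = -22.5 − (-23.5) = 1 dB.
Input overshoot = R × output overshoot = 20 dB → input = -23.5 + 20 = -3.5 dBFS.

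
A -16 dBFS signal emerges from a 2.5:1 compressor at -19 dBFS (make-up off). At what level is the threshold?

Input is 5 dB above T (since output overshoot × R = input overshoot: (-19 − T)·2.5 = -16 − T gives T = -21 dBFS).
Check: -21 + (-16 − (-21))/2.5 = -21 + 2 = -19 dBFS. ✓

-21 dBFS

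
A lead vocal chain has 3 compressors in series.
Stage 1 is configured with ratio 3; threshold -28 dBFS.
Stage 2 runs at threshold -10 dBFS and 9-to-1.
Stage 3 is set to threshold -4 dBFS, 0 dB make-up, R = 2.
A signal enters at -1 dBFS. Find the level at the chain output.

Stage 1: 27 dB above -28 dBFS, reduced 3:1 to 9 dB above → -19 dBFS.
Stage 2: below threshold (-19 ≤ -10); passes unchanged; output -19 dBFS.
Stage 3: -19 dBFS ≤ -4 dBFS, so stage 3 doesn't engage; output -19 dBFS.

-19 dBFS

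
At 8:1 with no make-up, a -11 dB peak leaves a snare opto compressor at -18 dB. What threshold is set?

-19 dB

Input is 8 dB above T (since output overshoot × R = input overshoot: (-18 − T)·8 = -11 − T gives T = -19 dB).
Check: -19 + (-11 − (-19))/8 = -19 + 1 = -18 dB. ✓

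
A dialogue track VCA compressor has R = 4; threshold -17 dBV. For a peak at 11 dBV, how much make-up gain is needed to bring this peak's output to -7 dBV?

Without make-up, output = threshold + overshoot/4 = -17 + 7 = -10 dBV.
Gap to target: 3 dB.

3 dB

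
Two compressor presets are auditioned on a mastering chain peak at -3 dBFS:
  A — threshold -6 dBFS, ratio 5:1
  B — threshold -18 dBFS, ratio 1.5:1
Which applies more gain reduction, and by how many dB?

A: overshoot 3 dB → output overshoot 0.6 dB → GR 2.4 dB.
B: overshoot 15 dB → output overshoot 10 dB → GR 5 dB.
B applies 2.6 dB more gain reduction.

B, by 2.6 dB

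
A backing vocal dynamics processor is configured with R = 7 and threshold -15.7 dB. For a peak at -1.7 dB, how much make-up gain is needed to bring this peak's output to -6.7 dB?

7 dB

Without make-up, output = threshold + overshoot/7 = -15.7 + 2 = -13.7 dB.
Gap to target: 7 dB.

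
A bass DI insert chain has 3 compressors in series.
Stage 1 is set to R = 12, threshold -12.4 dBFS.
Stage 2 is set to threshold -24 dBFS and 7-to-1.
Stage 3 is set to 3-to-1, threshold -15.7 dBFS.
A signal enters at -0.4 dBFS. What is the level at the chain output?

-22.2 dBFS

Stage 1: overshoot 12 dB → 12/12 = 1 dB → -11.4 dBFS.
Stage 2: -11.4 dBFS is 12.6 dB over -24 dBFS; at 7:1 that becomes 1.8 dB over, giving -22.2 dBFS.
Stage 3: -22.2 dBFS is at or below the -15.7 dBFS threshold — no compression; output -22.2 dBFS.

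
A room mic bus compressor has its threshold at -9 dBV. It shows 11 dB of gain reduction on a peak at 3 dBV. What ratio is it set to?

12:1

Input overshoot = 3 − (-9) = 12 dB.
Output overshoot = 12 − 11 = 1 dB.
Ratio = input overshoot / output overshoot = 12 / 1 = 12.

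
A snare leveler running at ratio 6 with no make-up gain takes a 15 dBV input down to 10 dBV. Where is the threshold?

9 dBV

Gain reduction = 15 − 10 = 5 dB; output overshoot = GR / (R − 1) = 5 / 5 = 1 dB.
Threshold = output − output overshoot = 10 − 1 = 9 dBV.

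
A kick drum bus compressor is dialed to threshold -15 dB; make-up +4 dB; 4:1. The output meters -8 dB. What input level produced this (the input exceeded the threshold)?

Remove make-up: -8 − 4 = -12 dB.
That's 3 dB above the -15 dB threshold.
Before 4:1 compression the overshoot was 3 × 4 = 12 dB, so input = -15 + 12 = -3 dB.

-3 dB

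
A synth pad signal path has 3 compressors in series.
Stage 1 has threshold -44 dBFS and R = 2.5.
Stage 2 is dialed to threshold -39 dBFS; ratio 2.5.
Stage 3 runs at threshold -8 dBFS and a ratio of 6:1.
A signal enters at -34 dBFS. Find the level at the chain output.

-40 dBFS

Stage 1: -34 dBFS is 10 dB over -44 dBFS; at 2.5:1 that becomes 4 dB over, giving -40 dBFS.
Stage 2: below threshold (-40 ≤ -39); passes unchanged; output -40 dBFS.
Stage 3: -40 dBFS is at or below the -8 dBFS threshold — no compression; output -40 dBFS.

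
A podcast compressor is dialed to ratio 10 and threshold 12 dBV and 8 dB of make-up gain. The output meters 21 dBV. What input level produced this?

22 dBV

Before make-up, the level was 21 − 8 = 13 dBV.
That's 1 dB above the 12 dBV threshold.
Before 10:1 compression the overshoot was 1 × 10 = 10 dB, so input = 12 + 10 = 22 dBV.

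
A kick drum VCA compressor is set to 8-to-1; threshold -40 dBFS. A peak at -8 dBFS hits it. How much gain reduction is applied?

28 dB

Overshoot = -8 − (-40) = 32 dB.
After 8:1 compression the overshoot becomes 32/8 = 4 dB.
GR = overshoot in − overshoot out = 32 − 4 = 28 dB.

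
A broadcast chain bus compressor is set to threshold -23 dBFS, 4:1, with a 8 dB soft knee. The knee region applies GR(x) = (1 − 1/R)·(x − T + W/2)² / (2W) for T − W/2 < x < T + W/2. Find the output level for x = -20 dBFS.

-22.296875 dBFS

x − T + W/2 = -20 − (-23) + 4 = 7.
GR = (1 − 1/4) × 7² / 16 = 0.75 × 49 / 16 = 2.296875 dB.
Output = -20 − 2.296875 = -22.296875 dBFS.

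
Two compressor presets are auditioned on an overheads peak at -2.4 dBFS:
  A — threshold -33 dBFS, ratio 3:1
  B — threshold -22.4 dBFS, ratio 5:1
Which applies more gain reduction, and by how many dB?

A, by 4.4 dB

A: overshoot 30.6 dB → output overshoot 10.2 dB → GR 20.4 dB.
B: overshoot 20 dB → output overshoot 4 dB → GR 16 dB.
A applies 4.4 dB more gain reduction.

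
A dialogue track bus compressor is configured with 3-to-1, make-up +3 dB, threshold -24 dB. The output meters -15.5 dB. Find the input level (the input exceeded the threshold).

-7.5 dB

Remove make-up: -15.5 − 3 = -18.5 dB.
That's 5.5 dB above the -24 dB threshold.
Undo the ratio: input overshoot = 5.5 × 3 = 16.5 dB, giving input = -7.5 dB.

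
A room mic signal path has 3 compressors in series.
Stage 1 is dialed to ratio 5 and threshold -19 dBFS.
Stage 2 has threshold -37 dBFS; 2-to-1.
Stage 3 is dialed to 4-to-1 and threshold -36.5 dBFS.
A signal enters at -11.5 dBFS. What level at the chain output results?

-34.1875 dBFS

Stage 1: 7.5 dB above -19 dBFS, reduced 5:1 to 1.5 dB above → -17.5 dBFS.
Stage 2: overshoot 19.5 dB → 19.5/2 = 9.75 dB → -27.25 dBFS.
Stage 3: -27.25 dBFS is 9.25 dB over -36.5 dBFS; at 4:1 that becomes 2.3125 dB over, giving -34.1875 dBFS.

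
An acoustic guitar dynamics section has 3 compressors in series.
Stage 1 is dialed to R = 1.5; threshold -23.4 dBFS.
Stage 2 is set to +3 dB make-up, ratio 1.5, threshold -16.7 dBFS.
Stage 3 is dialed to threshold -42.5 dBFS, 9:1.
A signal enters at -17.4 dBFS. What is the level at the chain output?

-39.6 dBFS

Stage 1: overshoot 6 dB → 6/1.5 = 4 dB → -19.4 dBFS.
Stage 2: -19.4 dBFS ≤ -16.7 dBFS, so stage 2 doesn't engage; make-up brings it to -16.4 dBFS.
Stage 3: 26.1 dB above -42.5 dBFS, reduced 9:1 to 2.9 dB above → -39.6 dBFS.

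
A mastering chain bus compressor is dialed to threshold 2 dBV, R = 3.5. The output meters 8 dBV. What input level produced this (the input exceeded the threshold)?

23 dBV

The compressed level sits 8 − 2 = 6 dB over threshold.
Before 3.5:1 compression the overshoot was 6 × 3.5 = 21 dB, so input = 2 + 21 = 23 dBV.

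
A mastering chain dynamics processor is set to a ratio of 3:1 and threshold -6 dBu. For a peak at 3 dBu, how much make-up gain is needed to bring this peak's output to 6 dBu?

Without make-up, output = threshold + overshoot/3 = -6 + 3 = -3 dBu.
Gap to target: 9 dB.

9 dB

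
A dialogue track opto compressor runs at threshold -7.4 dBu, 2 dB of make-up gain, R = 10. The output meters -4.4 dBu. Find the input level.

2.6 dBu

Stripping the +2 dB make-up gives -6.4 dBu at the gain stage.
That's 1 dB above the -7.4 dBu threshold.
Before 10:1 compression the overshoot was 1 × 10 = 10 dB, so input = -7.4 + 10 = 2.6 dBu.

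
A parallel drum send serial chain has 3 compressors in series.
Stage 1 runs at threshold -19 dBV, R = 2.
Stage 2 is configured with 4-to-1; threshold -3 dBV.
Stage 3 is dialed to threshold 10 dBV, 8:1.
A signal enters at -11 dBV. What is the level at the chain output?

-15 dBV

Stage 1: overshoot 8 dB → 8/2 = 4 dB → -15 dBV.
Stage 2: -15 dBV ≤ -3 dBV, so stage 2 doesn't engage; output -15 dBV.
Stage 3: below threshold (-15 ≤ 10); passes unchanged; output -15 dBV.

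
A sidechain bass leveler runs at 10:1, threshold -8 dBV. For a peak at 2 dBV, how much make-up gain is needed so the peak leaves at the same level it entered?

The peak compresses to -8 + 10/10 = -7 dBV.
To reach 2 dBV requires 2 − (-7) = 9 dB of make-up.

9 dB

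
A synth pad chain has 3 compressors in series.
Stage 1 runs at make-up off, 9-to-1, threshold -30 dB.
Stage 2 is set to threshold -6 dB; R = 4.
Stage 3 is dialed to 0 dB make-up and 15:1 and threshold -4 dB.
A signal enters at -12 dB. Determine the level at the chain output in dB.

-28 dB

Stage 1: 18 dB above -30 dB, reduced 9:1 to 2 dB above → -28 dB.
Stage 2: below threshold (-28 ≤ -6); passes unchanged; output -28 dB.
Stage 3: -28 dB ≤ -4 dB, so stage 3 doesn't engage; output -28 dB.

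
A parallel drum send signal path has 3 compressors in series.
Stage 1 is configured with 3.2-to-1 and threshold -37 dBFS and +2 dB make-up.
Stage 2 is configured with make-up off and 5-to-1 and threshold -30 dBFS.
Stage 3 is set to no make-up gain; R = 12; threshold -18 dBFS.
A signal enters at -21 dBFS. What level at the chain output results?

Stage 1: 16 dB above -37 dBFS, reduced 3.2:1 to 5 dB above → -32 dBFS; +2 dB make-up → -30 dBFS.
Stage 2: -30 dBFS is at or below the -30 dBFS threshold — no compression; output -30 dBFS.
Stage 3: -30 dBFS is at or below the -18 dBFS threshold — no compression; output -30 dBFS.

-30 dBFS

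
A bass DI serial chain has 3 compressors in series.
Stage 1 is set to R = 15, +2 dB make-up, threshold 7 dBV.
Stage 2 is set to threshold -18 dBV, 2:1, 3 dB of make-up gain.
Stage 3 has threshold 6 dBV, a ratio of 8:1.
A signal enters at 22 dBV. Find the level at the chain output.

Stage 1: 22 dBV is 15 dB over 7 dBV; at 15:1 that becomes 1 dB over, giving 8 dBV; +2 dB make-up → 10 dBV.
Stage 2: 10 dBV is 28 dB over -18 dBV; at 2:1 that becomes 14 dB over, giving -4 dBV; +3 dB make-up → -1 dBV.
Stage 3: -1 dBV is at or below the 6 dBV threshold — no compression; output -1 dBV.

-1 dBV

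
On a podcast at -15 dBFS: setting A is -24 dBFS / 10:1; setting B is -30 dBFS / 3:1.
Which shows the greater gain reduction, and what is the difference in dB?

A: 9 dB over, compressed to 0.9 dB over, so 8.1 dB of GR.
B: 15 dB over, compressed to 5 dB over, so 10 dB of GR.
Difference: 1.9 dB in favour of B.

B, by 1.9 dB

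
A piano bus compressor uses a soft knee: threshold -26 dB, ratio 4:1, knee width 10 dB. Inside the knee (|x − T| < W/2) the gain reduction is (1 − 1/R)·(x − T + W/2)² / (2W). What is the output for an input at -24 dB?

x − T + W/2 = -24 − (-26) + 5 = 7.
GR = (1 − 1/4) × 7² / 20 = 0.75 × 49 / 20 = 1.8375 dB.
Output = -24 − 1.8375 = -25.8375 dB.

-25.8375 dB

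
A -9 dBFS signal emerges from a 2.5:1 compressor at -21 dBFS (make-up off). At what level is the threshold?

-29 dBFS

Let T be the threshold. Output overshoot = (input overshoot)/R, so -21 − T = (-9 − T)/2.5.
2.5·(-21 − T) = -9 − T → 1.5·T = -52.5 − (-9) = -43.5.
T = -43.5/1.5 = -29 dBFS.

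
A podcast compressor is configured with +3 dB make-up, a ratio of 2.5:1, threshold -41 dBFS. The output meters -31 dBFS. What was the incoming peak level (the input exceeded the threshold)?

-23.5 dBFS

Remove make-up: -31 − 3 = -34 dBFS.
That's 7 dB above the -41 dBFS threshold.
Input overshoot = R × output overshoot = 17.5 dB → input = -41 + 17.5 = -23.5 dBFS.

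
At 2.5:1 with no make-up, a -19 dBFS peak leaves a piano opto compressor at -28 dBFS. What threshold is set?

Let T be the threshold. Output overshoot = (input overshoot)/R, so -28 − T = (-19 − T)/2.5.
2.5·(-28 − T) = -19 − T → 1.5·T = -70 − (-19) = -51.
T = -51/1.5 = -34 dBFS.

-34 dBFS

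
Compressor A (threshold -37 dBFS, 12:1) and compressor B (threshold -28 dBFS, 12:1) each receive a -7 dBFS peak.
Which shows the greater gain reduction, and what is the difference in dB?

A, by 8.25 dB

A: GR = 30 − 30/12 = 27.5 dB.
B: GR = 21 − 21/12 = 19.25 dB.
A applies 8.25 dB more gain reduction.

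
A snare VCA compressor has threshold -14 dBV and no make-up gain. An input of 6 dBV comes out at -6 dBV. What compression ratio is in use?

Input overshoot = 6 − (-14) = 20 dB; output overshoot = -6 − (-14) = 8 dB.
Ratio = 20 / 8 = 2.5.

2.5:1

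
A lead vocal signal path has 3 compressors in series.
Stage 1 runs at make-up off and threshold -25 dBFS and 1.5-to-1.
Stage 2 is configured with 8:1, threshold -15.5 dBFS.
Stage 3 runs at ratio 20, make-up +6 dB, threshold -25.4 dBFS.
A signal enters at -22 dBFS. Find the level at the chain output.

Stage 1: overshoot 3 dB → 3/1.5 = 2 dB → -23 dBFS.
Stage 2: -23 dBFS ≤ -15.5 dBFS, so stage 2 doesn't engage; output -23 dBFS.
Stage 3: -23 dBFS is 2.4 dB over -25.4 dBFS; at 20:1 that becomes 0.12 dB over, giving -25.28 dBFS; +6 dB make-up → -19.28 dBFS.

-19.28 dBFS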